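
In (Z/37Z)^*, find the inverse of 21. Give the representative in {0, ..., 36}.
Apply the extended Euclidean algorithm to (37, 21), tracking rows (r, s, t) with s·37 + t·21 = r. Each division r_prev = q·r_cur + r_new produces the new row as (previous row) − q·(current row):
  row A: (37, 1, 0)   [1·37 + 0·21 = 37]
  row B: (21, 0, 1)   [0·37 + 1·21 = 21]
  37 = 1·21 + 16   → row C = row A − 1·row B = (16, 1, −1)   [check: 1·37 − 1·21 = 16]
  21 = 1·16 + 5   → row D = row B − 1·row C = (5, −1, 2)   [check: −1·37 + 2·21 = 5]
  16 = 3·5 + 1   → row E = row C − 3·row D = (1, 4, −7)   [check: 4·37 − 7·21 = 1]
  5 = 5·1 + 0   → remainder 0, stop. gcd = 1 (last nonzero row E).
The gcd is 1, so 21 is invertible mod 37. The last nonzero row gives 4·37 − 7·21 = 1, so t = −7. So 21^(−1) ≡ −7 ≡ 30 (mod 37). Verify: 21 · 30 = 630 ≡ 1 (mod 37). ✓

Final answer: 21^(−1) ≡ 30 (mod 37)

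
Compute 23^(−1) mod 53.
23^(−1) ≡ 30 (mod 53)

Apply the extended Euclidean algorithm to (53, 23), tracking rows (r, s, t) with s·53 + t·23 = r. Each division r_prev = q·r_cur + r_new produces the new row as (previous row) − q·(current row):
  row A: (53, 1, 0)   [1·53 + 0·23 = 53]
  row B: (23, 0, 1)   [0·53 + 1·23 = 23]
  53 = 2·23 + 7   → row C = row A − 2·row B = (7, 1, −2)   [check: 1·53 − 2·23 = 7]
  23 = 3·7 + 2   → row D = row B − 3·row C = (2, −3, 7)   [check: −3·53 + 7·23 = 2]
  7 = 3·2 + 1   → row E = row C − 3·row D = (1, 10, −23)   [check: 10·53 − 23·23 = 1]
  2 = 2·1 + 0   → remainder 0, stop. gcd = 1 (last nonzero row E).
The gcd is 1, so 23 is invertible mod 53. The last nonzero row gives 10·53 − 23·23 = 1, so t = −23. So 23^(−1) ≡ −23 ≡ 30 (mod 53). Verify: 23 · 30 = 690 ≡ 1 (mod 53). ✓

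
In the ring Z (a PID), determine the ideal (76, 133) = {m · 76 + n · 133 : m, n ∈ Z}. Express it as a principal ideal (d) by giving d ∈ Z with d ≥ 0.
In the PID Z, (a, b) is generated by gcd(a, b). Compute gcd(133, 76) with the extended Euclidean algorithm, tracking rows (r, s, t) with s·133 + t·76 = r:
  row A: (133, 1, 0)   [1·133 + 0·76 = 133]
  row B: (76, 0, 1)   [0·133 + 1·76 = 76]
  133 = 1·76 + 57   → row C = row A − 1·row B = (57, 1, −1)   [check: 1·133 − 1·76 = 57]
  76 = 1·57 + 19   → row D = row B − 1·row C = (19, −1, 2)   [check: −1·133 + 2·76 = 19]
  57 = 3·19 + 0   → remainder 0, stop. gcd = 19 (last nonzero row D).
So gcd(76, 133) = 19, with Bézout identity −1·133 + 2·76 = 19. Containment (⊇): the Bézout identity exhibits 19 as an element of (76, 133), giving (19) ⊆ (76, 133). Containment (⊆): since 19 | 76 and 19 | 133 (76 = 19·4, 133 = 19·7), every Z-linear combination of 76 and 133 is divisible by 19, so (76, 133) ⊆ (19). Therefore (76, 133) = (19), d = 19.

Final answer: (76, 133) = (19); d = 19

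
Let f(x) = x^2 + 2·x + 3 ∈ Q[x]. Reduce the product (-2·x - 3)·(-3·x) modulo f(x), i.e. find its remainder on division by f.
a · b ≡ -3·x - 18 (mod f(x))

First multiply in Q[x] without reducing: a · b = 6·x^2 + 9·x. Now divide by f(x) = x^2 + 2·x + 3, eliminating the leading term at each step:
  leading term 6·x^2: subtract (6)·f(x) = 6·x^2 + 12·x + 18, leaving -3·x - 18
The degree is now < 2, so this is the remainder. Hence a · b ≡ -3·x - 18 in Q[x]/(f).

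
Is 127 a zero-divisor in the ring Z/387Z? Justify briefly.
gcd(127, 387) = 1, so 127 is a unit in Z/387Z (it has a multiplicative inverse). A unit cannot be a zero-divisor: if 127·b ≡ 0 then multiplying both sides by 127^(−1) gives b ≡ 0. So 127 is not a zero-divisor.

Final answer: NO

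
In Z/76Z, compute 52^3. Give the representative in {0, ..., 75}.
8

Use repeated squaring. Binary(3) = 11. Walk through the bits of the exponent 3 left-to-right: at each bit after the leading one, square the running value, then multiply by 52 if the bit is 1 (always reducing mod 76):
  bit 1 = 1 (leading): start with 52.
  bit 2 = 1: square 52^2 = 2704 ≡ 44; bit is 1, so multiply 44·52 = 2288 ≡ 8 (mod 76).
Final value: 52^3 ≡ 8 (mod 76).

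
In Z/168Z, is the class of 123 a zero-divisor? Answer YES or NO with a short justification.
gcd(123, 168) = 3 > 1, so 123 is not a unit in Z/168Z. In Z/nZ every nonzero non-unit is a zero-divisor: explicitly, take b = 168/gcd = 56 ≠ 0 (mod 168); then 123·56 = 6888 = 41·168, i.e. 123·56 ≡ 0 (mod 168). So 123 is a zero-divisor.

Final answer: YES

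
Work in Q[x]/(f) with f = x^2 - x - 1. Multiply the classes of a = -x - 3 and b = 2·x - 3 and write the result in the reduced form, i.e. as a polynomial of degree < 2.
First multiply in Q[x] without reducing: a · b = -2·x^2 - 3·x + 9. Now divide by f(x) = x^2 - x - 1, eliminating the leading term at each step:
  leading term -2·x^2: subtract (-2)·f(x) = -2·x^2 + 2·x + 2, leaving 7 - 5·x
The degree is now < 2, so this is the remainder. Hence a · b ≡ 7 - 5·x in Q[x]/(f).

Final answer: a · b ≡ 7 - 5·x (mod f(x))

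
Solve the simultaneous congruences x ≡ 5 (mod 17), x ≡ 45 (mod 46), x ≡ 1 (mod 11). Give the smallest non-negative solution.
x ≡ 5105 (mod 8602); the representative in [0, 8602) is 5105

The moduli 17, 46, 11 are pairwise coprime, so by the CRT there is a unique solution mod 17·46·11 = 8602.
Solve by successive substitution. Start with x ≡ 5 (mod 17).
  Combine with x ≡ 45 (mod 46): write x = 5 + 17·t and require 5 + 17·t ≡ 45 (mod 46), i.e. 17·t ≡ 45 − 5 ≡ 40 (mod 46). Since 17^(−1) ≡ 19 (mod 46), t ≡ 19·40 ≡ 24 (mod 46). So x ≡ 5 + 17·24 = 413 (mod 782).
  Combine with x ≡ 1 (mod 11): write x = 413 + 782·t and require 413 + 782·t ≡ 1 (mod 11), i.e. 782·t ≡ 1 − 413 ≡ 6 (mod 11). Since 782^(−1) ≡ 1 (mod 11) (782 ≡ 1 (mod 11)), t ≡ 1·6 ≡ 6 (mod 11). So x ≡ 413 + 782·6 = 5105 (mod 8602).
Unique solution in [0, 8602): x = 5105.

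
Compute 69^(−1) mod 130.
Apply the extended Euclidean algorithm to (130, 69), tracking rows (r, s, t) with s·130 + t·69 = r. Each division r_prev = q·r_cur + r_new produces the new row as (previous row) − q·(current row):
  row A: (130, 1, 0)   [1·130 + 0·69 = 130]
  row B: (69, 0, 1)   [0·130 + 1·69 = 69]
  130 = 1·69 + 61   → row C = row A − 1·row B = (61, 1, −1)   [check: 1·130 − 1·69 = 61]
  69 = 1·61 + 8   → row D = row B − 1·row C = (8, −1, 2)   [check: −1·130 + 2·69 = 8]
  61 = 7·8 + 5   → row E = row C − 7·row D = (5, 8, −15)   [check: 8·130 − 15·69 = 5]
  8 = 1·5 + 3   → row F = row D − 1·row E = (3, −9, 17)   [check: −9·130 + 17·69 = 3]
  5 = 1·3 + 2   → row G = row E − 1·row F = (2, 17, −32)   [check: 17·130 − 32·69 = 2]
  3 = 1·2 + 1   → row H = row F − 1·row G = (1, −26, 49)   [check: −26·130 + 49·69 = 1]
  2 = 2·1 + 0   → remainder 0, stop. gcd = 1 (last nonzero row H).
The gcd is 1, so 69 is invertible mod 130. The last nonzero row gives −26·130 + 49·69 = 1, so t = 49. So 69^(−1) ≡ 49 (mod 130). Verify: 69 · 49 = 3381 ≡ 1 (mod 130). ✓

Final answer: 69^(−1) ≡ 49 (mod 130)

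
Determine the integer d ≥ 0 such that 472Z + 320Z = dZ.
In the PID Z, (a, b) is generated by gcd(a, b). Compute gcd(472, 320) with the extended Euclidean algorithm, tracking rows (r, s, t) with s·472 + t·320 = r:
  row A: (472, 1, 0)   [1·472 + 0·320 = 472]
  row B: (320, 0, 1)   [0·472 + 1·320 = 320]
  472 = 1·320 + 152   → row C = row A − 1·row B = (152, 1, −1)   [check: 1·472 − 1·320 = 152]
  320 = 2·152 + 16   → row D = row B − 2·row C = (16, −2, 3)   [check: −2·472 + 3·320 = 16]
  152 = 9·16 + 8   → row E = row C − 9·row D = (8, 19, −28)   [check: 19·472 − 28·320 = 8]
  16 = 2·8 + 0   → remainder 0, stop. gcd = 8 (last nonzero row E).
So gcd(472, 320) = 8, with Bézout identity 19·472 − 28·320 = 8. Containment (⊇): the Bézout identity exhibits 8 as an element of (472, 320), giving (8) ⊆ (472, 320). Containment (⊆): since 8 | 472 and 8 | 320 (472 = 8·59, 320 = 8·40), every Z-linear combination of 472 and 320 is divisible by 8, so (472, 320) ⊆ (8). Therefore (472, 320) = (8), d = 8.

Final answer: (472, 320) = (8); d = 8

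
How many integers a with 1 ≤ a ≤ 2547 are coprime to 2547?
1692

The number of a ∈ {1, ..., 2547} with gcd(a, 2547) = 1 is by definition Euler's totient φ(2547). φ is multiplicative, with φ(p^e) = p^e − p^(e−1). Factorise 2547 = 3^2 · 283. Then
  φ(2547) = (3^2 − 3^1) · (283 − 1) = 6 · 282 = 1692.
So there are 1692 such integers.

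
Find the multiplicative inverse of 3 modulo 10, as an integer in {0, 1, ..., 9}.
3^(−1) ≡ 7 (mod 10)

Apply the extended Euclidean algorithm to (10, 3), tracking rows (r, s, t) with s·10 + t·3 = r. Each division r_prev = q·r_cur + r_new produces the new row as (previous row) − q·(current row):
  row A: (10, 1, 0)   [1·10 + 0·3 = 10]
  row B: (3, 0, 1)   [0·10 + 1·3 = 3]
  10 = 3·3 + 1   → row C = row A − 3·row B = (1, 1, −3)   [check: 1·10 − 3·3 = 1]
  3 = 3·1 + 0   → remainder 0, stop. gcd = 1 (last nonzero row C).
The gcd is 1, so 3 is invertible mod 10. The last nonzero row gives 1·10 − 3·3 = 1, so t = −3. So 3^(−1) ≡ −3 ≡ 7 (mod 10). Verify: 3 · 7 = 21 ≡ 1 (mod 10). ✓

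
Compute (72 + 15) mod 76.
Both summands are already reduced mod 76. 72 + 15 = 87; 87 = 1·76 + 11, so (72 + 15) mod 76 = 11.

Final answer: 11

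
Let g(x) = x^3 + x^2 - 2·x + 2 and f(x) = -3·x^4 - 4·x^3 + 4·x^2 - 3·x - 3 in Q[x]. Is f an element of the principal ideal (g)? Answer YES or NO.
In Q[x] the ideal (g) consists of all multiples of g, so f ∈ (g) iff g | f, i.e. iff the remainder of f on division by g is 0. Divide f by g (g is monic, so eliminate the leading term of the running remainder at each step):
  leading term -3·x^4: subtract (-3·x)·g(x) = -3·x^4 - 3·x^3 + 6·x^2 - 6·x, leaving -x^3 - 2·x^2 + 3·x - 3
  leading term -x^3: subtract (-1)·g(x) = -x^3 - x^2 + 2·x - 2, leaving -x^2 + x - 1
The remainder r(x) = -x^2 + x - 1 ≠ 0 (and deg r < deg g), so g ∤ f, i.e. f ∉ (g).

Final answer: NO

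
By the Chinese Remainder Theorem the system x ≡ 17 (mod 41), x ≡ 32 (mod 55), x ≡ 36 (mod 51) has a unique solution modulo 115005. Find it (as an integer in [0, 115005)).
x ≡ 56187 (mod 115005); the representative in [0, 115005) is 56187

The moduli 41, 55, 51 are pairwise coprime, so by the CRT there is a unique solution mod 41·55·51 = 115005.
Solve by successive substitution. Start with x ≡ 17 (mod 41).
  Combine with x ≡ 32 (mod 55): write x = 17 + 41·t and require 17 + 41·t ≡ 32 (mod 55), i.e. 41·t ≡ 32 − 17 ≡ 15 (mod 55). Since 41^(−1) ≡ 51 (mod 55), t ≡ 51·15 ≡ 50 (mod 55). So x ≡ 17 + 41·50 = 2067 (mod 2255).
  Combine with x ≡ 36 (mod 51): write x = 2067 + 2255·t and require 2067 + 2255·t ≡ 36 (mod 51), i.e. 2255·t ≡ 36 − 2067 ≡ 9 (mod 51). Since 2255^(−1) ≡ 14 (mod 51) (2255 ≡ 11 (mod 51)), t ≡ 14·9 ≡ 24 (mod 51). So x ≡ 2067 + 2255·24 = 56187 (mod 115005).
Unique solution in [0, 115005): x = 56187.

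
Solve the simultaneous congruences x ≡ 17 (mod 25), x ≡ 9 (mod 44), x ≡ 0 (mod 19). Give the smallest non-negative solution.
The moduli 25, 44, 19 are pairwise coprime, so by the CRT there is a unique solution mod 25·44·19 = 20900.
Solve by successive substitution. Start with x ≡ 17 (mod 25).
  Combine with x ≡ 9 (mod 44): write x = 17 + 25·t and require 17 + 25·t ≡ 9 (mod 44), i.e. 25·t ≡ 9 − 17 ≡ 36 (mod 44). Since 25^(−1) ≡ 37 (mod 44), t ≡ 37·36 ≡ 12 (mod 44). So x ≡ 17 + 25·12 = 317 (mod 1100).
  Combine with x ≡ 0 (mod 19): write x = 317 + 1100·t and require 317 + 1100·t ≡ 0 (mod 19), i.e. 1100·t ≡ 0 − 317 ≡ 6 (mod 19). Since 1100^(−1) ≡ 9 (mod 19) (1100 ≡ 17 (mod 19)), t ≡ 9·6 ≡ 16 (mod 19). So x ≡ 317 + 1100·16 = 17917 (mod 20900).
Unique solution in [0, 20900): x = 17917.

Final answer: x ≡ 17917 (mod 20900); the representative in [0, 20900) is 17917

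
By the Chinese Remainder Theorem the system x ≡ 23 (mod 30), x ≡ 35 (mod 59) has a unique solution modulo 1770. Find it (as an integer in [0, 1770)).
The moduli 30, 59 are pairwise coprime, so by the CRT there is a unique solution mod 30·59 = 1770.
Solve by successive substitution. Start with x ≡ 23 (mod 30).
  Combine with x ≡ 35 (mod 59): write x = 23 + 30·t and require 23 + 30·t ≡ 35 (mod 59), i.e. 30·t ≡ 35 − 23 ≡ 12 (mod 59). Since 30^(−1) ≡ 2 (mod 59), t ≡ 2·12 ≡ 24 (mod 59). So x ≡ 23 + 30·24 = 743 (mod 1770).
Unique solution in [0, 1770): x = 743.

Final answer: x ≡ 743 (mod 1770); the representative in [0, 1770) is 743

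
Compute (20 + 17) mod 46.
37

Both summands are already reduced mod 46. 20 + 17 = 37; 37 = 0·46 + 37, so (20 + 17) mod 46 = 37.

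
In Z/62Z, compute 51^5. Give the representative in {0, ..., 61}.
25

Use repeated squaring. Binary(5) = 101. Walk through the bits of the exponent 5 left-to-right: at each bit after the leading one, square the running value, then multiply by 51 if the bit is 1 (always reducing mod 62):
  bit 1 = 1 (leading): start with 51.
  bit 2 = 0: square 51^2 = 2601 ≡ 59 (mod 62).
  bit 3 = 1: square 59^2 = 3481 ≡ 9; bit is 1, so multiply 9·51 = 459 ≡ 25 (mod 62).
Final value: 51^5 ≡ 25 (mod 62).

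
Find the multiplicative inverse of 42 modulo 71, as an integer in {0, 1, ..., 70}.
Apply the extended Euclidean algorithm to (71, 42), tracking rows (r, s, t) with s·71 + t·42 = r. Each division r_prev = q·r_cur + r_new produces the new row as (previous row) − q·(current row):
  row A: (71, 1, 0)   [1·71 + 0·42 = 71]
  row B: (42, 0, 1)   [0·71 + 1·42 = 42]
  71 = 1·42 + 29   → row C = row A − 1·row B = (29, 1, −1)   [check: 1·71 − 1·42 = 29]
  42 = 1·29 + 13   → row D = row B − 1·row C = (13, −1, 2)   [check: −1·71 + 2·42 = 13]
  29 = 2·13 + 3   → row E = row C − 2·row D = (3, 3, −5)   [check: 3·71 − 5·42 = 3]
  13 = 4·3 + 1   → row F = row D − 4·row E = (1, −13, 22)   [check: −13·71 + 22·42 = 1]
  3 = 3·1 + 0   → remainder 0, stop. gcd = 1 (last nonzero row F).
The gcd is 1, so 42 is invertible mod 71. The last nonzero row gives −13·71 + 22·42 = 1, so t = 22. So 42^(−1) ≡ 22 (mod 71). Verify: 42 · 22 = 924 ≡ 1 (mod 71). ✓

Final answer: 42^(−1) ≡ 22 (mod 71)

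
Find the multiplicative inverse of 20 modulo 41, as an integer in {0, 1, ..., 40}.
Apply the extended Euclidean algorithm to (41, 20), tracking rows (r, s, t) with s·41 + t·20 = r. Each division r_prev = q·r_cur + r_new produces the new row as (previous row) − q·(current row):
  row A: (41, 1, 0)   [1·41 + 0·20 = 41]
  row B: (20, 0, 1)   [0·41 + 1·20 = 20]
  41 = 2·20 + 1   → row C = row A − 2·row B = (1, 1, −2)   [check: 1·41 − 2·20 = 1]
  20 = 20·1 + 0   → remainder 0, stop. gcd = 1 (last nonzero row C).
The gcd is 1, so 20 is invertible mod 41. The last nonzero row gives 1·41 − 2·20 = 1, so t = −2. So 20^(−1) ≡ −2 ≡ 39 (mod 41). Verify: 20 · 39 = 780 ≡ 1 (mod 41). ✓

Final answer: 20^(−1) ≡ 39 (mod 41)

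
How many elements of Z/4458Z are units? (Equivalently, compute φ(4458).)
An element a ∈ Z/4458Z is a unit iff gcd(a, 4458) = 1, so the number of units is φ(4458). φ is multiplicative, with φ(p^e) = p^e − p^(e−1). Factorise 4458 = 2 · 3 · 743. Then
  φ(4458) = (2 − 1) · (3 − 1) · (743 − 1) = 1 · 2 · 742 = 1484.

Final answer: Z/4458Z has φ(4458) = 1484 units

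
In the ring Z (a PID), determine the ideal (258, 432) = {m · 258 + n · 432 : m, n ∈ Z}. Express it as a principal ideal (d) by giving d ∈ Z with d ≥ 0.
In the PID Z, (a, b) is generated by gcd(a, b). Compute gcd(432, 258) with the extended Euclidean algorithm, tracking rows (r, s, t) with s·432 + t·258 = r:
  row A: (432, 1, 0)   [1·432 + 0·258 = 432]
  row B: (258, 0, 1)   [0·432 + 1·258 = 258]
  432 = 1·258 + 174   → row C = row A − 1·row B = (174, 1, −1)   [check: 1·432 − 1·258 = 174]
  258 = 1·174 + 84   → row D = row B − 1·row C = (84, −1, 2)   [check: −1·432 + 2·258 = 84]
  174 = 2·84 + 6   → row E = row C − 2·row D = (6, 3, −5)   [check: 3·432 − 5·258 = 6]
  84 = 14·6 + 0   → remainder 0, stop. gcd = 6 (last nonzero row E).
So gcd(258, 432) = 6, with Bézout identity 3·432 − 5·258 = 6. Containment (⊇): the Bézout identity exhibits 6 as an element of (258, 432), giving (6) ⊆ (258, 432). Containment (⊆): since 6 | 258 and 6 | 432 (258 = 6·43, 432 = 6·72), every Z-linear combination of 258 and 432 is divisible by 6, so (258, 432) ⊆ (6). Therefore (258, 432) = (6), d = 6.

Final answer: (258, 432) = (6); d = 6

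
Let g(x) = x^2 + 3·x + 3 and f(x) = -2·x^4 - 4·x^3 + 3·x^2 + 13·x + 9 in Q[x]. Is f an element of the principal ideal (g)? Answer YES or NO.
In Q[x] the ideal (g) consists of all multiples of g, so f ∈ (g) iff g | f, i.e. iff the remainder of f on division by g is 0. Divide f by g (g is monic, so eliminate the leading term of the running remainder at each step):
  leading term -2·x^4: subtract (-2·x^2)·g(x) = -2·x^4 - 6·x^3 - 6·x^2, leaving 2·x^3 + 9·x^2 + 13·x + 9
  leading term 2·x^3: subtract (2·x)·g(x) = 2·x^3 + 6·x^2 + 6·x, leaving 3·x^2 + 7·x + 9
  leading term 3·x^2: subtract (3)·g(x) = 3·x^2 + 9·x + 9, leaving -2·x
The remainder r(x) = -2·x ≠ 0 (and deg r < deg g), so g ∤ f, i.e. f ∉ (g).

Final answer: NO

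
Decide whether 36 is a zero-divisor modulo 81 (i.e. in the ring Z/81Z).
gcd(36, 81) = 9 > 1, so 36 is not a unit in Z/81Z. In Z/nZ every nonzero non-unit is a zero-divisor: explicitly, take b = 81/gcd = 9 ≠ 0 (mod 81); then 36·9 = 324 = 4·81, i.e. 36·9 ≡ 0 (mod 81). So 36 is a zero-divisor.

Final answer: YES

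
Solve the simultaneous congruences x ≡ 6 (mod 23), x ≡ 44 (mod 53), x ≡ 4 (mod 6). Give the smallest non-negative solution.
The moduli 23, 53, 6 are pairwise coprime, so by the CRT there is a unique solution mod 23·53·6 = 7314.
Solve by successive substitution. Start with x ≡ 6 (mod 23).
  Combine with x ≡ 44 (mod 53): write x = 6 + 23·t and require 6 + 23·t ≡ 44 (mod 53), i.e. 23·t ≡ 44 − 6 ≡ 38 (mod 53). Since 23^(−1) ≡ 30 (mod 53), t ≡ 30·38 ≡ 27 (mod 53). So x ≡ 6 + 23·27 = 627 (mod 1219).
  Combine with x ≡ 4 (mod 6): write x = 627 + 1219·t and require 627 + 1219·t ≡ 4 (mod 6), i.e. 1219·t ≡ 4 − 627 ≡ 1 (mod 6). Since 1219^(−1) ≡ 1 (mod 6) (1219 ≡ 1 (mod 6)), t ≡ 1·1 ≡ 1 (mod 6). So x ≡ 627 + 1219·1 = 1846 (mod 7314).
Unique solution in [0, 7314): x = 1846.

Final answer: x ≡ 1846 (mod 7314); the representative in [0, 7314) is 1846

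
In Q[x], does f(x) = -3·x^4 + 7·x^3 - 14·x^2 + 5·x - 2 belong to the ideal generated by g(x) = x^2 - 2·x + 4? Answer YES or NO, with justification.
In Q[x] the ideal (g) consists of all multiples of g, so f ∈ (g) iff g | f, i.e. iff the remainder of f on division by g is 0. Divide f by g (g is monic, so eliminate the leading term of the running remainder at each step):
  leading term -3·x^4: subtract (-3·x^2)·g(x) = -3·x^4 + 6·x^3 - 12·x^2, leaving x^3 - 2·x^2 + 5·x - 2
  leading term x^3: subtract (x)·g(x) = x^3 - 2·x^2 + 4·x, leaving x - 2
The remainder r(x) = x - 2 ≠ 0 (and deg r < deg g), so g ∤ f, i.e. f ∉ (g).

Final answer: NO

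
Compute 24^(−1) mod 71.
Apply the extended Euclidean algorithm to (71, 24), tracking rows (r, s, t) with s·71 + t·24 = r. Each division r_prev = q·r_cur + r_new produces the new row as (previous row) − q·(current row):
  row A: (71, 1, 0)   [1·71 + 0·24 = 71]
  row B: (24, 0, 1)   [0·71 + 1·24 = 24]
  71 = 2·24 + 23   → row C = row A − 2·row B = (23, 1, −2)   [check: 1·71 − 2·24 = 23]
  24 = 1·23 + 1   → row D = row B − 1·row C = (1, −1, 3)   [check: −1·71 + 3·24 = 1]
  23 = 23·1 + 0   → remainder 0, stop. gcd = 1 (last nonzero row D).
The gcd is 1, so 24 is invertible mod 71. The last nonzero row gives −1·71 + 3·24 = 1, so t = 3. So 24^(−1) ≡ 3 (mod 71). Verify: 24 · 3 = 72 ≡ 1 (mod 71). ✓

Final answer: 24^(−1) ≡ 3 (mod 71)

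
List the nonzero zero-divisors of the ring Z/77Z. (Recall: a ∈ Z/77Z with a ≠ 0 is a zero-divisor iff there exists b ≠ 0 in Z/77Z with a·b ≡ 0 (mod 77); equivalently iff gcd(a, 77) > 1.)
An element a ∈ Z/77Z (with a ≠ 0) is a zero-divisor iff gcd(a, 77) > 1 (because a is a unit precisely when gcd(a, n) = 1, and in Z/nZ every nonzero, non-unit element is a zero-divisor). Scan a = 1, ..., 76 and keep those with gcd(a, 77) > 1:
  gcd(7, 77) = 7, gcd(11, 77) = 11, gcd(14, 77) = 7, gcd(21, 77) = 7, gcd(22, 77) = 11, gcd(28, 77) = 7, gcd(33, 77) = 11, gcd(35, 77) = 7, gcd(42, 77) = 7, gcd(44, 77) = 11, gcd(49, 77) = 7, gcd(55, 77) = 11, gcd(56, 77) = 7, gcd(63, 77) = 7, gcd(66, 77) = 11, gcd(70, 77) = 7.
All other a ∈ {1, ..., 76} have gcd(a, 77) = 1 and are units. So the nonzero zero-divisors are exactly the 16 values of a appearing in this scan.

Final answer: nonzero zero-divisors of Z/77Z = {7, 11, 14, 21, 22, 28, 33, 35, 42, 44, 49, 55, 56, 63, 66, 70}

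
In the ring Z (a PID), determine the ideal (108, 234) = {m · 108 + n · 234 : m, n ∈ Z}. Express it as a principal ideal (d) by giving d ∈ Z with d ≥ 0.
In the PID Z, (a, b) is generated by gcd(a, b). Compute gcd(234, 108) with the extended Euclidean algorithm, tracking rows (r, s, t) with s·234 + t·108 = r:
  row A: (234, 1, 0)   [1·234 + 0·108 = 234]
  row B: (108, 0, 1)   [0·234 + 1·108 = 108]
  234 = 2·108 + 18   → row C = row A − 2·row B = (18, 1, −2)   [check: 1·234 − 2·108 = 18]
  108 = 6·18 + 0   → remainder 0, stop. gcd = 18 (last nonzero row C).
So gcd(108, 234) = 18, with Bézout identity 1·234 − 2·108 = 18. Containment (⊇): the Bézout identity exhibits 18 as an element of (108, 234), giving (18) ⊆ (108, 234). Containment (⊆): since 18 | 108 and 18 | 234 (108 = 18·6, 234 = 18·13), every Z-linear combination of 108 and 234 is divisible by 18, so (108, 234) ⊆ (18). Therefore (108, 234) = (18), d = 18.

Final answer: (108, 234) = (18); d = 18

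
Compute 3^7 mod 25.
Use repeated squaring. Binary(7) = 111. Walk through the bits of the exponent 7 left-to-right: at each bit after the leading one, square the running value, then multiply by 3 if the bit is 1 (always reducing mod 25):
  bit 1 = 1 (leading): start with 3.
  bit 2 = 1: square 3^2 = 9; bit is 1, so multiply 9·3 = 27 ≡ 2 (mod 25).
  bit 3 = 1: square 2^2 = 4; bit is 1, so multiply 4·3 = 12 (mod 25).
Final value: 3^7 ≡ 12 (mod 25).

Final answer: 12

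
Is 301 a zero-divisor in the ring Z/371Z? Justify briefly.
YES

gcd(301, 371) = 7 > 1, so 301 is not a unit in Z/371Z. In Z/nZ every nonzero non-unit is a zero-divisor: explicitly, take b = 371/gcd = 53 ≠ 0 (mod 371); then 301·53 = 15953 = 43·371, i.e. 301·53 ≡ 0 (mod 371). So 301 is a zero-divisor.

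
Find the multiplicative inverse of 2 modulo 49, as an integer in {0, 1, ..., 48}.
Apply the extended Euclidean algorithm to (49, 2), tracking rows (r, s, t) with s·49 + t·2 = r. Each division r_prev = q·r_cur + r_new produces the new row as (previous row) − q·(current row):
  row A: (49, 1, 0)   [1·49 + 0·2 = 49]
  row B: (2, 0, 1)   [0·49 + 1·2 = 2]
  49 = 24·2 + 1   → row C = row A − 24·row B = (1, 1, −24)   [check: 1·49 − 24·2 = 1]
  2 = 2·1 + 0   → remainder 0, stop. gcd = 1 (last nonzero row C).
The gcd is 1, so 2 is invertible mod 49. The last nonzero row gives 1·49 − 24·2 = 1, so t = −24. So 2^(−1) ≡ −24 ≡ 25 (mod 49). Verify: 2 · 25 = 50 ≡ 1 (mod 49). ✓

Final answer: 2^(−1) ≡ 25 (mod 49)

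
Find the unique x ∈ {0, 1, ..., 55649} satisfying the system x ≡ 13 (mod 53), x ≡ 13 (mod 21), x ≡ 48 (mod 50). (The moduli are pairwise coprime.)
x ≡ 50098 (mod 55650); the representative in [0, 55650) is 50098

The moduli 53, 21, 50 are pairwise coprime, so by the CRT there is a unique solution mod 53·21·50 = 55650.
Solve by successive substitution. Start with x ≡ 13 (mod 53).
  Combine with x ≡ 13 (mod 21): write x = 13 + 53·t and require 13 + 53·t ≡ 13 (mod 21), i.e. 53·t ≡ 13 − 13 ≡ 0 (mod 21). Since 53^(−1) ≡ 2 (mod 21) (53 ≡ 11 (mod 21)), t ≡ 2·0 ≡ 0 (mod 21). So x ≡ 13 + 53·0 = 13 (mod 1113).
  Combine with x ≡ 48 (mod 50): write x = 13 + 1113·t and require 13 + 1113·t ≡ 48 (mod 50), i.e. 1113·t ≡ 48 − 13 ≡ 35 (mod 50). Since 1113^(−1) ≡ 27 (mod 50) (1113 ≡ 13 (mod 50)), t ≡ 27·35 ≡ 45 (mod 50). So x ≡ 13 + 1113·45 = 50098 (mod 55650).
Unique solution in [0, 55650): x = 50098.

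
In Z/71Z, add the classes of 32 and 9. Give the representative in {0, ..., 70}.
41

Both summands are already reduced mod 71. 32 + 9 = 41; 41 = 0·71 + 41, so (32 + 9) mod 71 = 41.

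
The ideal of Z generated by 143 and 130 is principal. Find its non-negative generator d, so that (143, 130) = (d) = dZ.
(143, 130) = (13); d = 13

In the PID Z, (a, b) is generated by gcd(a, b). Compute gcd(143, 130) with the extended Euclidean algorithm, tracking rows (r, s, t) with s·143 + t·130 = r:
  row A: (143, 1, 0)   [1·143 + 0·130 = 143]
  row B: (130, 0, 1)   [0·143 + 1·130 = 130]
  143 = 1·130 + 13   → row C = row A − 1·row B = (13, 1, −1)   [check: 1·143 − 1·130 = 13]
  130 = 10·13 + 0   → remainder 0, stop. gcd = 13 (last nonzero row C).
So gcd(143, 130) = 13, with Bézout identity 1·143 − 1·130 = 13. Containment (⊇): the Bézout identity exhibits 13 as an element of (143, 130), giving (13) ⊆ (143, 130). Containment (⊆): since 13 | 143 and 13 | 130 (143 = 13·11, 130 = 13·10), every Z-linear combination of 143 and 130 is divisible by 13, so (143, 130) ⊆ (13). Therefore (143, 130) = (13), d = 13.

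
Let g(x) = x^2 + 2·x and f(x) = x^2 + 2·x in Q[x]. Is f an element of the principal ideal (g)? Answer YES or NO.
In Q[x] the ideal (g) consists of all multiples of g, so f ∈ (g) iff g | f, i.e. iff the remainder of f on division by g is 0. Divide f by g (g is monic, so eliminate the leading term of the running remainder at each step):
  leading term x^2: subtract (1)·g(x) = x^2 + 2·x, leaving 0
The remainder is 0, so f(x) = g(x) · h(x) with h(x) = 1. Hence g | f, i.e. f ∈ (g).

Final answer: YES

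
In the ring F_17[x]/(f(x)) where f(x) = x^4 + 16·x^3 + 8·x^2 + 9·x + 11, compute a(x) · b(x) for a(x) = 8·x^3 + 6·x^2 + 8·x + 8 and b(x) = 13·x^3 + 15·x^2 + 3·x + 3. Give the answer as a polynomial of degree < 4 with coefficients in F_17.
a · b ≡ 2·x^3 + 3·x^2 + 10·x + 5 (mod f(x))

Multiply as integer polynomials: a · b = 104·x^6 + 198·x^5 + 218·x^4 + 266·x^3 + 162·x^2 + 48·x + 24. Reducing coefficients mod 17: a · b ≡ 2·x^6 + 11·x^5 + 14·x^4 + 11·x^3 + 9·x^2 + 14·x + 7. Now divide by f(x) = x^4 + 16·x^3 + 8·x^2 + 9·x + 11 in F_17[x], eliminating the leading term at each step:
  leading term 2·x^6: subtract (2·x^2)·f(x) = 2·x^6 + 15·x^5 + 16·x^4 + x^3 + 5·x^2, leaving 13·x^5 + 15·x^4 + 10·x^3 + 4·x^2 + 14·x + 7 (coefficients mod 17)
  leading term 13·x^5: subtract (13·x)·f(x) = 13·x^5 + 4·x^4 + 2·x^3 + 15·x^2 + 7·x, leaving 11·x^4 + 8·x^3 + 6·x^2 + 7·x + 7 (coefficients mod 17)
  leading term 11·x^4: subtract (11)·f(x) = 11·x^4 + 6·x^3 + 3·x^2 + 14·x + 2, leaving 2·x^3 + 3·x^2 + 10·x + 5 (coefficients mod 17)
The degree is now < 4, so this is the remainder. Hence a · b ≡ 2·x^3 + 3·x^2 + 10·x + 5 in F_17[x]/(f).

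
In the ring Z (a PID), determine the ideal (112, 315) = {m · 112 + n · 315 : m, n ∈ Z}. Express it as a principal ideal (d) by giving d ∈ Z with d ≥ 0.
In the PID Z, (a, b) is generated by gcd(a, b). Compute gcd(315, 112) with the extended Euclidean algorithm, tracking rows (r, s, t) with s·315 + t·112 = r:
  row A: (315, 1, 0)   [1·315 + 0·112 = 315]
  row B: (112, 0, 1)   [0·315 + 1·112 = 112]
  315 = 2·112 + 91   → row C = row A − 2·row B = (91, 1, −2)   [check: 1·315 − 2·112 = 91]
  112 = 1·91 + 21   → row D = row B − 1·row C = (21, −1, 3)   [check: −1·315 + 3·112 = 21]
  91 = 4·21 + 7   → row E = row C − 4·row D = (7, 5, −14)   [check: 5·315 − 14·112 = 7]
  21 = 3·7 + 0   → remainder 0, stop. gcd = 7 (last nonzero row E).
So gcd(112, 315) = 7, with Bézout identity 5·315 − 14·112 = 7. Containment (⊇): the Bézout identity exhibits 7 as an element of (112, 315), giving (7) ⊆ (112, 315). Containment (⊆): since 7 | 112 and 7 | 315 (112 = 7·16, 315 = 7·45), every Z-linear combination of 112 and 315 is divisible by 7, so (112, 315) ⊆ (7). Therefore (112, 315) = (7), d = 7.

Final answer: (112, 315) = (7); d = 7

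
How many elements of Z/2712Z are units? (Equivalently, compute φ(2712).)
Z/2712Z has φ(2712) = 896 units

An element a ∈ Z/2712Z is a unit iff gcd(a, 2712) = 1, so the number of units is φ(2712). φ is multiplicative, with φ(p^e) = p^e − p^(e−1). Factorise 2712 = 2^3 · 3 · 113. Then
  φ(2712) = (2^3 − 2^2) · (3 − 1) · (113 − 1) = 4 · 2 · 112 = 896.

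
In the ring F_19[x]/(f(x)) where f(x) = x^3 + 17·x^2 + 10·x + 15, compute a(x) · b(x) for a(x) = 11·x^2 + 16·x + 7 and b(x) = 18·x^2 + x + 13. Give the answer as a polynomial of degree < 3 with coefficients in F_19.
a · b ≡ 18·x^2 + 4·x + 2 (mod f(x))

Multiply as integer polynomials: a · b = 198·x^4 + 299·x^3 + 285·x^2 + 215·x + 91. Reducing coefficients mod 19: a · b ≡ 8·x^4 + 14·x^3 + 6·x + 15. Now divide by f(x) = x^3 + 17·x^2 + 10·x + 15 in F_19[x], eliminating the leading term at each step:
  leading term 8·x^4: subtract (8·x)·f(x) = 8·x^4 + 3·x^3 + 4·x^2 + 6·x, leaving 11·x^3 + 15·x^2 + 15 (coefficients mod 19)
  leading term 11·x^3: subtract (11)·f(x) = 11·x^3 + 16·x^2 + 15·x + 13, leaving 18·x^2 + 4·x + 2 (coefficients mod 19)
The degree is now < 3, so this is the remainder. Hence a · b ≡ 18·x^2 + 4·x + 2 in F_19[x]/(f).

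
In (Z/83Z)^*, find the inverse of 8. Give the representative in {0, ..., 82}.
Apply the extended Euclidean algorithm to (83, 8), tracking rows (r, s, t) with s·83 + t·8 = r. Each division r_prev = q·r_cur + r_new produces the new row as (previous row) − q·(current row):
  row A: (83, 1, 0)   [1·83 + 0·8 = 83]
  row B: (8, 0, 1)   [0·83 + 1·8 = 8]
  83 = 10·8 + 3   → row C = row A − 10·row B = (3, 1, −10)   [check: 1·83 − 10·8 = 3]
  8 = 2·3 + 2   → row D = row B − 2·row C = (2, −2, 21)   [check: −2·83 + 21·8 = 2]
  3 = 1·2 + 1   → row E = row C − 1·row D = (1, 3, −31)   [check: 3·83 − 31·8 = 1]
  2 = 2·1 + 0   → remainder 0, stop. gcd = 1 (last nonzero row E).
The gcd is 1, so 8 is invertible mod 83. The last nonzero row gives 3·83 − 31·8 = 1, so t = −31. So 8^(−1) ≡ −31 ≡ 52 (mod 83). Verify: 8 · 52 = 416 ≡ 1 (mod 83). ✓

Final answer: 8^(−1) ≡ 52 (mod 83)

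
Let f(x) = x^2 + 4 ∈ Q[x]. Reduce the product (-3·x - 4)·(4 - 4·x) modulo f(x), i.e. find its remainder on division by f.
a · b ≡ 4·x - 64 (mod f(x))

First multiply in Q[x] without reducing: a · b = 12·x^2 + 4·x - 16. Now divide by f(x) = x^2 + 4, eliminating the leading term at each step:
  leading term 12·x^2: subtract (12)·f(x) = 12·x^2 + 48, leaving 4·x - 64
The degree is now < 2, so this is the remainder. Hence a · b ≡ 4·x - 64 in Q[x]/(f).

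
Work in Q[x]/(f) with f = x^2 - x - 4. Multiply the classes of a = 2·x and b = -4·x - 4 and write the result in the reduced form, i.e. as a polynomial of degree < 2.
a · b ≡ -16·x - 32 (mod f(x))

First multiply in Q[x] without reducing: a · b = -8·x^2 - 8·x. Now divide by f(x) = x^2 - x - 4, eliminating the leading term at each step:
  leading term -8·x^2: subtract (-8)·f(x) = -8·x^2 + 8·x + 32, leaving -16·x - 32
The degree is now < 2, so this is the remainder. Hence a · b ≡ -16·x - 32 in Q[x]/(f).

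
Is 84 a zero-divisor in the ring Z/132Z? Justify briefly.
YES

gcd(84, 132) = 12 > 1, so 84 is not a unit in Z/132Z. In Z/nZ every nonzero non-unit is a zero-divisor: explicitly, take b = 132/gcd = 11 ≠ 0 (mod 132); then 84·11 = 924 = 7·132, i.e. 84·11 ≡ 0 (mod 132). So 84 is a zero-divisor.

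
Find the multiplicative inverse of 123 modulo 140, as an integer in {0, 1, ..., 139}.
123^(−1) ≡ 107 (mod 140)

Apply the extended Euclidean algorithm to (140, 123), tracking rows (r, s, t) with s·140 + t·123 = r. Each division r_prev = q·r_cur + r_new produces the new row as (previous row) − q·(current row):
  row A: (140, 1, 0)   [1·140 + 0·123 = 140]
  row B: (123, 0, 1)   [0·140 + 1·123 = 123]
  140 = 1·123 + 17   → row C = row A − 1·row B = (17, 1, −1)   [check: 1·140 − 1·123 = 17]
  123 = 7·17 + 4   → row D = row B − 7·row C = (4, −7, 8)   [check: −7·140 + 8·123 = 4]
  17 = 4·4 + 1   → row E = row C − 4·row D = (1, 29, −33)   [check: 29·140 − 33·123 = 1]
  4 = 4·1 + 0   → remainder 0, stop. gcd = 1 (last nonzero row E).
The gcd is 1, so 123 is invertible mod 140. The last nonzero row gives 29·140 − 33·123 = 1, so t = −33. So 123^(−1) ≡ −33 ≡ 107 (mod 140). Verify: 123 · 107 = 13161 ≡ 1 (mod 140). ✓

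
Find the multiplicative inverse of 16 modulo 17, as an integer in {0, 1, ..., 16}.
Apply the extended Euclidean algorithm to (17, 16), tracking rows (r, s, t) with s·17 + t·16 = r. Each division r_prev = q·r_cur + r_new produces the new row as (previous row) − q·(current row):
  row A: (17, 1, 0)   [1·17 + 0·16 = 17]
  row B: (16, 0, 1)   [0·17 + 1·16 = 16]
  17 = 1·16 + 1   → row C = row A − 1·row B = (1, 1, −1)   [check: 1·17 − 1·16 = 1]
  16 = 16·1 + 0   → remainder 0, stop. gcd = 1 (last nonzero row C).
The gcd is 1, so 16 is invertible mod 17. The last nonzero row gives 1·17 − 1·16 = 1, so t = −1. So 16^(−1) ≡ −1 ≡ 16 (mod 17). Verify: 16 · 16 = 256 ≡ 1 (mod 17). ✓

Final answer: 16^(−1) ≡ 16 (mod 17)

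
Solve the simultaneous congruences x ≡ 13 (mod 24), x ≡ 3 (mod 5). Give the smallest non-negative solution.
x ≡ 13 (mod 120); the representative in [0, 120) is 13

The moduli 24, 5 are pairwise coprime, so by the CRT there is a unique solution mod 24·5 = 120.
Solve by successive substitution. Start with x ≡ 13 (mod 24).
  Combine with x ≡ 3 (mod 5): write x = 13 + 24·t and require 13 + 24·t ≡ 3 (mod 5), i.e. 24·t ≡ 3 − 13 ≡ 0 (mod 5). Since 24^(−1) ≡ 4 (mod 5) (24 ≡ 4 (mod 5)), t ≡ 4·0 ≡ 0 (mod 5). So x ≡ 13 + 24·0 = 13 (mod 120).
Unique solution in [0, 120): x = 13.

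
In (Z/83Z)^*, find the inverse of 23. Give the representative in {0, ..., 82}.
23^(−1) ≡ 65 (mod 83)

Apply the extended Euclidean algorithm to (83, 23), tracking rows (r, s, t) with s·83 + t·23 = r. Each division r_prev = q·r_cur + r_new produces the new row as (previous row) − q·(current row):
  row A: (83, 1, 0)   [1·83 + 0·23 = 83]
  row B: (23, 0, 1)   [0·83 + 1·23 = 23]
  83 = 3·23 + 14   → row C = row A − 3·row B = (14, 1, −3)   [check: 1·83 − 3·23 = 14]
  23 = 1·14 + 9   → row D = row B − 1·row C = (9, −1, 4)   [check: −1·83 + 4·23 = 9]
  14 = 1·9 + 5   → row E = row C − 1·row D = (5, 2, −7)   [check: 2·83 − 7·23 = 5]
  9 = 1·5 + 4   → row F = row D − 1·row E = (4, −3, 11)   [check: −3·83 + 11·23 = 4]
  5 = 1·4 + 1   → row G = row E − 1·row F = (1, 5, −18)   [check: 5·83 − 18·23 = 1]
  4 = 4·1 + 0   → remainder 0, stop. gcd = 1 (last nonzero row G).
The gcd is 1, so 23 is invertible mod 83. The last nonzero row gives 5·83 − 18·23 = 1, so t = −18. So 23^(−1) ≡ −18 ≡ 65 (mod 83). Verify: 23 · 65 = 1495 ≡ 1 (mod 83). ✓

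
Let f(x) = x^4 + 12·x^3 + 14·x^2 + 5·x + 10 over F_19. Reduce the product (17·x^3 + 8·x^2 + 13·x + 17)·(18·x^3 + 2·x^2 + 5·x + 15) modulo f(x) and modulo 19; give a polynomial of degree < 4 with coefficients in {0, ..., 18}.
a · b ≡ 5·x^3 + 8·x^2 + 4·x + 9 (mod f(x))

Multiply as integer polynomials: a · b = 306·x^6 + 178·x^5 + 335·x^4 + 627·x^3 + 219·x^2 + 280·x + 255. Reducing coefficients mod 19: a · b ≡ 2·x^6 + 7·x^5 + 12·x^4 + 10·x^2 + 14·x + 8. Now divide by f(x) = x^4 + 12·x^3 + 14·x^2 + 5·x + 10 in F_19[x], eliminating the leading term at each step:
  leading term 2·x^6: subtract (2·x^2)·f(x) = 2·x^6 + 5·x^5 + 9·x^4 + 10·x^3 + x^2, leaving 2·x^5 + 3·x^4 + 9·x^3 + 9·x^2 + 14·x + 8 (coefficients mod 19)
  leading term 2·x^5: subtract (2·x)·f(x) = 2·x^5 + 5·x^4 + 9·x^3 + 10·x^2 + x, leaving 17·x^4 + 18·x^2 + 13·x + 8 (coefficients mod 19)
  leading term 17·x^4: subtract (17)·f(x) = 17·x^4 + 14·x^3 + 10·x^2 + 9·x + 18, leaving 5·x^3 + 8·x^2 + 4·x + 9 (coefficients mod 19)
The degree is now < 4, so this is the remainder. Hence a · b ≡ 5·x^3 + 8·x^2 + 4·x + 9 in F_19[x]/(f).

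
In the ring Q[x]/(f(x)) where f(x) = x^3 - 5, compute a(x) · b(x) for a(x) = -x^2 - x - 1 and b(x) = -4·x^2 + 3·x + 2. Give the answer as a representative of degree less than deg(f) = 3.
a · b ≡ -x^2 + 15·x + 3 (mod f(x))

First multiply in Q[x] without reducing: a · b = 4·x^4 + x^3 - x^2 - 5·x - 2. Now divide by f(x) = x^3 - 5, eliminating the leading term at each step:
  leading term 4·x^4: subtract (4·x)·f(x) = 4·x^4 - 20·x, leaving x^3 - x^2 + 15·x - 2
  leading term x^3: subtract (1)·f(x) = x^3 - 5, leaving -x^2 + 15·x + 3
The degree is now < 3, so this is the remainder. Hence a · b ≡ -x^2 + 15·x + 3 in Q[x]/(f).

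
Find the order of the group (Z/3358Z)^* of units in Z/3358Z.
|(Z/3358Z)^*| = 1584

(Z/3358Z)^* consists of the classes a with gcd(a, 3358) = 1, so its order is φ(3358). φ is multiplicative, with φ(p^e) = p^e − p^(e−1). Factorise 3358 = 2 · 23 · 73. Then
  φ(3358) = (2 − 1) · (23 − 1) · (73 − 1) = 1 · 22 · 72 = 1584.
Thus |(Z/3358Z)^*| = 1584.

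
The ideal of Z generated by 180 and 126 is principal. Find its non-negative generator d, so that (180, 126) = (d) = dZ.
(180, 126) = (18); d = 18

In the PID Z, (a, b) is generated by gcd(a, b). Compute gcd(180, 126) with the extended Euclidean algorithm, tracking rows (r, s, t) with s·180 + t·126 = r:
  row A: (180, 1, 0)   [1·180 + 0·126 = 180]
  row B: (126, 0, 1)   [0·180 + 1·126 = 126]
  180 = 1·126 + 54   → row C = row A − 1·row B = (54, 1, −1)   [check: 1·180 − 1·126 = 54]
  126 = 2·54 + 18   → row D = row B − 2·row C = (18, −2, 3)   [check: −2·180 + 3·126 = 18]
  54 = 3·18 + 0   → remainder 0, stop. gcd = 18 (last nonzero row D).
So gcd(180, 126) = 18, with Bézout identity −2·180 + 3·126 = 18. Containment (⊇): the Bézout identity exhibits 18 as an element of (180, 126), giving (18) ⊆ (180, 126). Containment (⊆): since 18 | 180 and 18 | 126 (180 = 18·10, 126 = 18·7), every Z-linear combination of 180 and 126 is divisible by 18, so (180, 126) ⊆ (18). Therefore (180, 126) = (18), d = 18.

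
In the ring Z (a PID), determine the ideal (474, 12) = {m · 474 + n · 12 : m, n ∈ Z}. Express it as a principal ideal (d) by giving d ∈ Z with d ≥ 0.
(474, 12) = (6); d = 6

In the PID Z, (a, b) is generated by gcd(a, b). Compute gcd(474, 12) with the extended Euclidean algorithm, tracking rows (r, s, t) with s·474 + t·12 = r:
  row A: (474, 1, 0)   [1·474 + 0·12 = 474]
  row B: (12, 0, 1)   [0·474 + 1·12 = 12]
  474 = 39·12 + 6   → row C = row A − 39·row B = (6, 1, −39)   [check: 1·474 − 39·12 = 6]
  12 = 2·6 + 0   → remainder 0, stop. gcd = 6 (last nonzero row C).
So gcd(474, 12) = 6, with Bézout identity 1·474 − 39·12 = 6. Containment (⊇): the Bézout identity exhibits 6 as an element of (474, 12), giving (6) ⊆ (474, 12). Containment (⊆): since 6 | 474 and 6 | 12 (474 = 6·79, 12 = 6·2), every Z-linear combination of 474 and 12 is divisible by 6, so (474, 12) ⊆ (6). Therefore (474, 12) = (6), d = 6.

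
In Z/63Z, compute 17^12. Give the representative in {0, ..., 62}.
Use repeated squaring. Binary(12) = 1100. Walk through the bits of the exponent 12 left-to-right: at each bit after the leading one, square the running value, then multiply by 17 if the bit is 1 (always reducing mod 63):
  bit 1 = 1 (leading): start with 17.
  bit 2 = 1: square 17^2 = 289 ≡ 37; bit is 1, so multiply 37·17 = 629 ≡ 62 (mod 63).
  bit 3 = 0: square 62^2 = 3844 ≡ 1 (mod 63).
  bit 4 = 0: square 1^2 = 1 (mod 63).
Final value: 17^12 ≡ 1 (mod 63).

Final answer: 1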